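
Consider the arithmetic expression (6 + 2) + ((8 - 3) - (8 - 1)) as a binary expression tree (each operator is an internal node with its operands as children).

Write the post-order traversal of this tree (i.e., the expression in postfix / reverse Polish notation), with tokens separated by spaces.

Post-order on an expression tree gives postfix notation: for each operator, emit left operand, right operand, then the operator.

6 2 + 8 3 - 8 1 - - +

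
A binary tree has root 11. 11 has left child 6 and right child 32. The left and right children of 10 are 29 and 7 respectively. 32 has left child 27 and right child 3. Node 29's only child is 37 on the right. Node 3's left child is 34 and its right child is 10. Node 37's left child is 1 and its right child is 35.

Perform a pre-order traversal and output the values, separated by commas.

Pre-order visits the node, then its left subtree, then its right subtree.
Visit 11.
At 11: go left to 6.
  6 is a leaf — visit 6.
At 11: go right to 32.
  Visit 32.
  At 32: go left to 27.
    27 is a leaf — visit 27.
  At 32: go right to 3.
    Visit 3.
    At 3: go left to 34.
      34 is a leaf — visit 34.
    At 3: go right to 10.
      Visit 10.
      At 10: go left to 29.
        Visit 29.
        At 29: no left child.
        At 29: go right to 37.
          Visit 37.
          At 37: go left to 1.
            1 is a leaf — visit 1.
          At 37: go right to 35.
            35 is a leaf — visit 35.
      At 10: go right to 7.
        7 is a leaf — visit 7.

11, 6, 32, 27, 3, 34, 10, 29, 37, 1, 35, 7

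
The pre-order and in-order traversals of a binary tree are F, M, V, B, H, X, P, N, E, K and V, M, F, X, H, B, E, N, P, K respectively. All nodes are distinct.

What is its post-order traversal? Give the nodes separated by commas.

V, M, X, H, E, N, K, P, B, F

The first element of pre-order is the root; it splits in-order into left and right subtrees.
Root F: left subtree has 2 nodes {V, M}, right has 7 {X, H, B, E, N, P, K}.
  Root M: left subtree has 1 node {V}, right has 0 { }.
  Root B: left subtree has 2 nodes {X, H}, right has 4 {E, N, P, K}.
    Root H: left subtree has 1 node {X}, right has 0 { }.
    Root P: left subtree has 2 nodes {E, N}, right has 1 {K}.
      Root N: left subtree has 1 node {E}, right has 0 { }.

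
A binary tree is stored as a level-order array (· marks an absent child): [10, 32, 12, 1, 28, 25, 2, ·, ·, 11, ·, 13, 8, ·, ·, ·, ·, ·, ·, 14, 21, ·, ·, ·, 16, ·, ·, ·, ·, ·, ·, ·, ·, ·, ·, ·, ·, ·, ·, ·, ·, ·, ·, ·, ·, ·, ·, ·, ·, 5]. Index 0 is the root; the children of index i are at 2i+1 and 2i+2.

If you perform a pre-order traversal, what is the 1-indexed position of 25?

9

Pre-order visits the node, then its left subtree, then its right subtree.
Visit 10.
At 10: go left to 32.
  Visit 32.
  At 32: go left to 1.
    1 is a leaf — visit 1.
  At 32: go right to 28.
    Visit 28.
    At 28: go left to 11.
      Visit 11.
      At 11: go left to 14.
        14 is a leaf — visit 14.
      At 11: go right to 21.
        21 is a leaf — visit 21.
    At 28: no right child.
At 10: go right to 12.
  Visit 12.
  At 12: go left to 25.
    Visit 25.
    At 25: go left to 13.
      Visit 13.
      At 13: no left child.
      At 13: go right to 16.
        Visit 16.
        At 16: go left to 5.
          5 is a leaf — visit 5.
        At 16: no right child.
    At 25: go right to 8.
      8 is a leaf — visit 8.
  At 12: go right to 2.
    2 is a leaf — visit 2.
Full pre-order sequence: 10, 32, 1, 28, 11, 14, 21, 12, 25, 13, 16, 5, 8, 2.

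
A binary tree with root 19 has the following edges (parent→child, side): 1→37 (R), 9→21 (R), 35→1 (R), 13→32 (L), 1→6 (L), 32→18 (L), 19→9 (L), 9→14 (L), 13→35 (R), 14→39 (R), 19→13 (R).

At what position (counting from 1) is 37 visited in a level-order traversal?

Level-order visits nodes level by level from the root, left to right within each level.
Level 0: 19
Level 1: 9, 13
Level 2: 14, 21, 32, 35
Level 3: 39, 18, 1
Level 4: 6, 37
Full level-order sequence: 19, 9, 13, 14, 21, 32, 35, 39, 18, 1, 6, 37.

12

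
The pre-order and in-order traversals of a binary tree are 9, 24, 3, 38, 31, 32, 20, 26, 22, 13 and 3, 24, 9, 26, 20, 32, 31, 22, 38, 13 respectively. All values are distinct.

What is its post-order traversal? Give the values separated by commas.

The first element of pre-order is the root; it splits in-order into left and right subtrees.
Root 9: left subtree has 2 nodes {3, 24}, right has 7 {26, 20, 32, 31, 22, 38, 13}.
  Root 24: left subtree has 1 node {3}, right has 0 { }.
  Root 38: left subtree has 5 nodes {26, 20, 32, 31, 22}, right has 1 {13}.
    Root 31: left subtree has 3 nodes {26, 20, 32}, right has 1 {22}.
      Root 32: left subtree has 2 nodes {26, 20}, right has 0 { }.
        Root 20: left subtree has 1 node {26}, right has 0 { }.

3, 24, 26, 20, 32, 22, 31, 13, 38, 9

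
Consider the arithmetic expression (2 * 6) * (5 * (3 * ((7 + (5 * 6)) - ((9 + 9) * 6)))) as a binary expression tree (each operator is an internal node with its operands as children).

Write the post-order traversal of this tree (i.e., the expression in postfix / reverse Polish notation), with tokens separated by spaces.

Post-order on an expression tree gives postfix notation: for each operator, emit left operand, right operand, then the operator.

2 6 * 5 3 7 5 6 * + 9 9 + 6 * - * * *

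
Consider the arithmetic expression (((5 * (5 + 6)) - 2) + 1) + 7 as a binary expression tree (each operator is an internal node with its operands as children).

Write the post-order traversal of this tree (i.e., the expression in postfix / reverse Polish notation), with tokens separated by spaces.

Post-order on an expression tree gives postfix notation: for each operator, emit left operand, right operand, then the operator.

5 5 6 + * 2 - 1 + 7 +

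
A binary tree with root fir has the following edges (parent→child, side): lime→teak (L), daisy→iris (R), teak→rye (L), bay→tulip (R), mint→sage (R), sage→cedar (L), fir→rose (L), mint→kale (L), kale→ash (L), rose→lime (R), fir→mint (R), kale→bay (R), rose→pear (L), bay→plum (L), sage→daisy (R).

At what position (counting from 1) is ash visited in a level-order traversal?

9

Level-order visits nodes level by level from the root, left to right within each level.
Level 0: fir
Level 1: rose, mint
Level 2: pear, lime, kale, sage
Level 3: teak, ash, bay, cedar, daisy
Level 4: rye, plum, tulip, iris
Full level-order sequence: fir, rose, mint, pear, lime, kale, sage, teak, ash, bay, cedar, daisy, rye, plum, tulip, iris.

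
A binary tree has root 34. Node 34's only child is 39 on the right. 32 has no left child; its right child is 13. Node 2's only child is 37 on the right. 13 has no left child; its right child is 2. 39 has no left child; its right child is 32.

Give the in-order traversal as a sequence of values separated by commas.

In-order visits the left subtree, then the node, then the right subtree.
At 34: no left child.
Visit 34.
At 34: go right to 39.
  At 39: no left child.
  Visit 39.
  At 39: go right to 32.
    At 32: no left child.
    Visit 32.
    At 32: go right to 13.
      At 13: no left child.
      Visit 13.
      At 13: go right to 2.
        At 2: no left child.
        Visit 2.
        At 2: go right to 37.
          37 is a leaf — visit 37.

34, 39, 32, 13, 2, 37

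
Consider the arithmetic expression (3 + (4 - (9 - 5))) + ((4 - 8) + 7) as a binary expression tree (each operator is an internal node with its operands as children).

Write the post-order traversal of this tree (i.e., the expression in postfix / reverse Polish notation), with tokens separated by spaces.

3 4 9 5 - - + 4 8 - 7 + +

Post-order on an expression tree gives postfix notation: for each operator, emit left operand, right operand, then the operator.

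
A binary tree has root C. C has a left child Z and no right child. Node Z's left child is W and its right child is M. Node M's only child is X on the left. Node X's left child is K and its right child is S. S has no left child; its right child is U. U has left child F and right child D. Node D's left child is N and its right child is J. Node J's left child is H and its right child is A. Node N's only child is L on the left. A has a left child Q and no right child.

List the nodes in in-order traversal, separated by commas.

In-order visits the left subtree, then the node, then the right subtree.
At C: go left to Z.
  At Z: go left to W.
    W is a leaf — visit W.
  Visit Z.
  At Z: go right to M.
    At M: go left to X.
      At X: go left to K.
        K is a leaf — visit K.
      Visit X.
      At X: go right to S.
        At S: no left child.
        Visit S.
        At S: go right to U.
          At U: go left to F.
            F is a leaf — visit F.
          Visit U.
          At U: go right to D.
            At D: go left to N.
              At N: go left to L.
                L is a leaf — visit L.
              Visit N.
              At N: no right child.
            Visit D.
            At D: go right to J.
              At J: go left to H.
                H is a leaf — visit H.
              Visit J.
              At J: go right to A.
                At A: go left to Q.
                  Q is a leaf — visit Q.
                Visit A.
                At A: no right child.
    Visit M.
    At M: no right child.
Visit C.
At C: no right child.

W, Z, K, X, S, F, U, L, N, D, H, J, Q, A, M, C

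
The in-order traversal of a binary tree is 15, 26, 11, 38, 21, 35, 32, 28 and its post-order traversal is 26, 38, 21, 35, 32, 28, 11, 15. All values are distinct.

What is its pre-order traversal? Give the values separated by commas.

15, 11, 26, 28, 32, 35, 21, 38

The last element of post-order is the root; it splits in-order into left and right subtrees.
Root 15: left subtree has 0 nodes { }, right has 7 {26, 11, 38, 21, 35, 32, 28}.
  Root 11: left subtree has 1 node {26}, right has 5 {38, 21, 35, 32, 28}.
    Root 28: left subtree has 4 nodes {38, 21, 35, 32}, right has 0 { }.
      Root 32: left subtree has 3 nodes {38, 21, 35}, right has 0 { }.
        Root 35: left subtree has 2 nodes {38, 21}, right has 0 { }.
          Root 21: left subtree has 1 node {38}, right has 0 { }.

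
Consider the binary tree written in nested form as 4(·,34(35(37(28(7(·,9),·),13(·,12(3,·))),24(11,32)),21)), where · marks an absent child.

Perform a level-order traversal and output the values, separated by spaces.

Level-order visits nodes level by level from the root, left to right within each level.
Level 0: 4
Level 1: 34
Level 2: 35, 21
Level 3: 37, 24
Level 4: 28, 13, 11, 32
Level 5: 7, 12
Level 6: 9, 3

4 34 35 21 37 24 28 13 11 32 7 12 9 3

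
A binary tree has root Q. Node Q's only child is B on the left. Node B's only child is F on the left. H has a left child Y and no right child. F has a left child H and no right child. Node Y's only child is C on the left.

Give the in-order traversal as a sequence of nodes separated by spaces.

In-order visits the left subtree, then the node, then the right subtree.
At Q: go left to B.
  At B: go left to F.
    At F: go left to H.
      At H: go left to Y.
        At Y: go left to C.
          C is a leaf — visit C.
        Visit Y.
        At Y: no right child.
      Visit H.
      At H: no right child.
    Visit F.
    At F: no right child.
  Visit B.
  At B: no right child.
Visit Q.
At Q: no right child.

C Y H F B Q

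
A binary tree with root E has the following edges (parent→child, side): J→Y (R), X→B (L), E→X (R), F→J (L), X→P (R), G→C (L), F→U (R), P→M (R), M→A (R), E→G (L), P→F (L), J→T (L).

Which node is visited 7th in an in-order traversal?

J

In-order visits the left subtree, then the node, then the right subtree.
At E: go left to G.
  At G: go left to C.
    C is a leaf — visit C.
  Visit G.
  At G: no right child.
Visit E.
At E: go right to X.
  At X: go left to B.
    B is a leaf — visit B.
  Visit X.
  At X: go right to P.
    At P: go left to F.
      At F: go left to J.
        At J: go left to T.
          T is a leaf — visit T.
        Visit J.
        At J: go right to Y.
          Y is a leaf — visit Y.
      Visit F.
      At F: go right to U.
        U is a leaf — visit U.
    Visit P.
    At P: go right to M.
      At M: no left child.
      Visit M.
      At M: go right to A.
        A is a leaf — visit A.
Full in-order sequence: C, G, E, B, X, T, J, Y, F, U, P, M, A.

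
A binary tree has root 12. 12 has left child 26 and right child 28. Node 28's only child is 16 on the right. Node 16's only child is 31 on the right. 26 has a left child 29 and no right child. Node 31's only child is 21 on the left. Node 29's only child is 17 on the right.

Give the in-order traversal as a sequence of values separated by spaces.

29 17 26 12 28 16 21 31

In-order visits the left subtree, then the node, then the right subtree.
At 12: go left to 26.
  At 26: go left to 29.
    At 29: no left child.
    Visit 29.
    At 29: go right to 17.
      17 is a leaf — visit 17.
  Visit 26.
  At 26: no right child.
Visit 12.
At 12: go right to 28.
  At 28: no left child.
  Visit 28.
  At 28: go right to 16.
    At 16: no left child.
    Visit 16.
    At 16: go right to 31.
      At 31: go left to 21.
        21 is a leaf — visit 21.
      Visit 31.
      At 31: no right child.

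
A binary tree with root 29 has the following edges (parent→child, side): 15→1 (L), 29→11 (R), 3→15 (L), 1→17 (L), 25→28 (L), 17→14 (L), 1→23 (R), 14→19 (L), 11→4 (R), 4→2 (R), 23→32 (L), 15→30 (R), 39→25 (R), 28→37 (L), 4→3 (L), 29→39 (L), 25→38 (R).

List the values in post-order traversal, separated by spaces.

Post-order visits the left subtree, then the right subtree, then the node.
At 29: go left to 39.
  At 39: no left child.
  At 39: go right to 25.
    At 25: go left to 28.
      At 28: go left to 37.
        37 is a leaf — visit 37.
      At 28: no right child.
      Visit 28.
    At 25: go right to 38.
      38 is a leaf — visit 38.
    Visit 25.
  Visit 39.
At 29: go right to 11.
  At 11: no left child.
  At 11: go right to 4.
    At 4: go left to 3.
      At 3: go left to 15.
        At 15: go left to 1.
          At 1: go left to 17.
            At 17: go left to 14.
              At 14: go left to 19.
                19 is a leaf — visit 19.
              At 14: no right child.
              Visit 14.
            At 17: no right child.
            Visit 17.
          At 1: go right to 23.
            At 23: go left to 32.
              32 is a leaf — visit 32.
            At 23: no right child.
            Visit 23.
          Visit 1.
        At 15: go right to 30.
          30 is a leaf — visit 30.
        Visit 15.
      At 3: no right child.
      Visit 3.
    At 4: go right to 2.
      2 is a leaf — visit 2.
    Visit 4.
  Visit 11.
Visit 29.

37 28 38 25 39 19 14 17 32 23 1 30 15 3 2 4 11 29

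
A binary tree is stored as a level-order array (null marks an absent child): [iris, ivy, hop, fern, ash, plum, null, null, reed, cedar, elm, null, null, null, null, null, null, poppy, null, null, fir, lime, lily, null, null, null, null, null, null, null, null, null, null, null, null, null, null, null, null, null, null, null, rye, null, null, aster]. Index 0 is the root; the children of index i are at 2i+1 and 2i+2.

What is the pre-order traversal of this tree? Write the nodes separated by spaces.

iris ivy fern reed poppy ash cedar fir rye elm lime lily aster hop plum

Pre-order visits the node, then its left subtree, then its right subtree.
Visit iris.
At iris: go left to ivy.
  Visit ivy.
  At ivy: go left to fern.
    Visit fern.
    At fern: no left child.
    At fern: go right to reed.
      Visit reed.
      At reed: go left to poppy.
        poppy is a leaf — visit poppy.
      At reed: no right child.
  At ivy: go right to ash.
    Visit ash.
    At ash: go left to cedar.
      Visit cedar.
      At cedar: no left child.
      At cedar: go right to fir.
        Visit fir.
        At fir: no left child.
        At fir: go right to rye.
          rye is a leaf — visit rye.
    At ash: go right to elm.
      Visit elm.
      At elm: go left to lime.
        lime is a leaf — visit lime.
      At elm: go right to lily.
        Visit lily.
        At lily: go left to aster.
          aster is a leaf — visit aster.
        At lily: no right child.
At iris: go right to hop.
  Visit hop.
  At hop: go left to plum.
    plum is a leaf — visit plum.
  At hop: no right child.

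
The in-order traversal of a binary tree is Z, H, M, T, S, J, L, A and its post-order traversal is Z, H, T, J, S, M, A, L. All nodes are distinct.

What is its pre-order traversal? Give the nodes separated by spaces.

The last element of post-order is the root; it splits in-order into left and right subtrees.
Root L: left subtree has 6 nodes {Z, H, M, T, S, J}, right has 1 {A}.
  Root M: left subtree has 2 nodes {Z, H}, right has 3 {T, S, J}.
    Root H: left subtree has 1 node {Z}, right has 0 { }.
    Root S: left subtree has 1 node {T}, right has 1 {J}.

L M H Z S T J A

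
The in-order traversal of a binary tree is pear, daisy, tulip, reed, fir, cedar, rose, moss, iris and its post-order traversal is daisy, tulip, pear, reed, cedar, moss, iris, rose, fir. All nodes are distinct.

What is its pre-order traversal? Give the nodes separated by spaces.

The last element of post-order is the root; it splits in-order into left and right subtrees.
Root fir: left subtree has 4 nodes {pear, daisy, tulip, reed}, right has 4 {cedar, rose, moss, iris}.
  Root reed: left subtree has 3 nodes {pear, daisy, tulip}, right has 0 { }.
    Root pear: left subtree has 0 nodes { }, right has 2 {daisy, tulip}.
      Root tulip: left subtree has 1 node {daisy}, right has 0 { }.
  Root rose: left subtree has 1 node {cedar}, right has 2 {moss, iris}.
    Root iris: left subtree has 1 node {moss}, right has 0 { }.

fir reed pear tulip daisy rose cedar iris moss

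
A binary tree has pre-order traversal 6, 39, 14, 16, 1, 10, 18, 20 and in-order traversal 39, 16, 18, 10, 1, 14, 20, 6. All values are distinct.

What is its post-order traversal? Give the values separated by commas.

18, 10, 1, 16, 20, 14, 39, 6

The first element of pre-order is the root; it splits in-order into left and right subtrees.
Root 6: left subtree has 7 nodes {39, 16, 18, 10, 1, 14, 20}, right has 0 { }.
  Root 39: left subtree has 0 nodes { }, right has 6 {16, 18, 10, 1, 14, 20}.
    Root 14: left subtree has 4 nodes {16, 18, 10, 1}, right has 1 {20}.
      Root 16: left subtree has 0 nodes { }, right has 3 {18, 10, 1}.
        Root 1: left subtree has 2 nodes {18, 10}, right has 0 { }.
          Root 10: left subtree has 1 node {18}, right has 0 { }.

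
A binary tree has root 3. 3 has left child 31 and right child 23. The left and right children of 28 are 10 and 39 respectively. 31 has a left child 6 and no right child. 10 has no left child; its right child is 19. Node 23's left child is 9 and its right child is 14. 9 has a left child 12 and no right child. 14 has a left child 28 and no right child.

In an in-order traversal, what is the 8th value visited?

In-order visits the left subtree, then the node, then the right subtree.
At 3: go left to 31.
  At 31: go left to 6.
    6 is a leaf — visit 6.
  Visit 31.
  At 31: no right child.
Visit 3.
At 3: go right to 23.
  At 23: go left to 9.
    At 9: go left to 12.
      12 is a leaf — visit 12.
    Visit 9.
    At 9: no right child.
  Visit 23.
  At 23: go right to 14.
    At 14: go left to 28.
      At 28: go left to 10.
        At 10: no left child.
        Visit 10.
        At 10: go right to 19.
          19 is a leaf — visit 19.
      Visit 28.
      At 28: go right to 39.
        39 is a leaf — visit 39.
    Visit 14.
    At 14: no right child.
Full in-order sequence: 6, 31, 3, 12, 9, 23, 10, 19, 28, 39, 14.

19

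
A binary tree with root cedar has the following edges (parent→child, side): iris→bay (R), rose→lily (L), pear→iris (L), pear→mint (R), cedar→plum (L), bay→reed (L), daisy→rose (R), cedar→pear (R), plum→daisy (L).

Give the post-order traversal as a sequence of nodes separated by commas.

Post-order visits the left subtree, then the right subtree, then the node.
At cedar: go left to plum.
  At plum: go left to daisy.
    At daisy: no left child.
    At daisy: go right to rose.
      At rose: go left to lily.
        lily is a leaf — visit lily.
      At rose: no right child.
      Visit rose.
    Visit daisy.
  At plum: no right child.
  Visit plum.
At cedar: go right to pear.
  At pear: go left to iris.
    At iris: no left child.
    At iris: go right to bay.
      At bay: go left to reed.
        reed is a leaf — visit reed.
      At bay: no right child.
      Visit bay.
    Visit iris.
  At pear: go right to mint.
    mint is a leaf — visit mint.
  Visit pear.
Visit cedar.

lily, rose, daisy, plum, reed, bay, iris, mint, pear, cedar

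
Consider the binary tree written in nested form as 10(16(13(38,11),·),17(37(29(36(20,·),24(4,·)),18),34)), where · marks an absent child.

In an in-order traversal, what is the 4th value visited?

In-order visits the left subtree, then the node, then the right subtree.
At 10: go left to 16.
  At 16: go left to 13.
    At 13: go left to 38.
      38 is a leaf — visit 38.
    Visit 13.
    At 13: go right to 11.
      11 is a leaf — visit 11.
  Visit 16.
  At 16: no right child.
Visit 10.
At 10: go right to 17.
  At 17: go left to 37.
    At 37: go left to 29.
      At 29: go left to 36.
        At 36: go left to 20.
          20 is a leaf — visit 20.
        Visit 36.
        At 36: no right child.
      Visit 29.
      At 29: go right to 24.
        At 24: go left to 4.
          4 is a leaf — visit 4.
        Visit 24.
        At 24: no right child.
    Visit 37.
    At 37: go right to 18.
      18 is a leaf — visit 18.
  Visit 17.
  At 17: go right to 34.
    34 is a leaf — visit 34.
Full in-order sequence: 38, 13, 11, 16, 10, 20, 36, 29, 4, 24, 37, 18, 17, 34.

16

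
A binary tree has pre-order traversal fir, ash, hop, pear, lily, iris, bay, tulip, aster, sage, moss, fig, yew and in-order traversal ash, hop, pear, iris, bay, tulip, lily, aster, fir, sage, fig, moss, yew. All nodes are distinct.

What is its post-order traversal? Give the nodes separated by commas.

tulip, bay, iris, aster, lily, pear, hop, ash, fig, yew, moss, sage, fir

The first element of pre-order is the root; it splits in-order into left and right subtrees.
Root fir: left subtree has 8 nodes {ash, hop, pear, iris, bay, tulip, lily, aster}, right has 4 {sage, fig, moss, yew}.
  Root ash: left subtree has 0 nodes { }, right has 7 {hop, pear, iris, bay, tulip, lily, aster}.
    Root hop: left subtree has 0 nodes { }, right has 6 {pear, iris, bay, tulip, lily, aster}.
      Root pear: left subtree has 0 nodes { }, right has 5 {iris, bay, tulip, lily, aster}.
        Root lily: left subtree has 3 nodes {iris, bay, tulip}, right has 1 {aster}.
          Root iris: left subtree has 0 nodes { }, right has 2 {bay, tulip}.
            Root bay: left subtree has 0 nodes { }, right has 1 {tulip}.
  Root sage: left subtree has 0 nodes { }, right has 3 {fig, moss, yew}.
    Root moss: left subtree has 1 node {fig}, right has 1 {yew}.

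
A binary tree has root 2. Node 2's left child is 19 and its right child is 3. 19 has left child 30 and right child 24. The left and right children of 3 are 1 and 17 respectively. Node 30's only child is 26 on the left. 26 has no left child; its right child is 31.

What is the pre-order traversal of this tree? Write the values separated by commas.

Pre-order visits the node, then its left subtree, then its right subtree.
Visit 2.
At 2: go left to 19.
  Visit 19.
  At 19: go left to 30.
    Visit 30.
    At 30: go left to 26.
      Visit 26.
      At 26: no left child.
      At 26: go right to 31.
        31 is a leaf — visit 31.
    At 30: no right child.
  At 19: go right to 24.
    24 is a leaf — visit 24.
At 2: go right to 3.
  Visit 3.
  At 3: go left to 1.
    1 is a leaf — visit 1.
  At 3: go right to 17.
    17 is a leaf — visit 17.

2, 19, 30, 26, 31, 24, 3, 1, 17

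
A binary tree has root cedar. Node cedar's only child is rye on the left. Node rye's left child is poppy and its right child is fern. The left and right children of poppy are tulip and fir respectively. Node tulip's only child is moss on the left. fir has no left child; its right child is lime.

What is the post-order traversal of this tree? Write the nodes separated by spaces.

moss tulip lime fir poppy fern rye cedar

Post-order visits the left subtree, then the right subtree, then the node.
At cedar: go left to rye.
  At rye: go left to poppy.
    At poppy: go left to tulip.
      At tulip: go left to moss.
        moss is a leaf — visit moss.
      At tulip: no right child.
      Visit tulip.
    At poppy: go right to fir.
      At fir: no left child.
      At fir: go right to lime.
        lime is a leaf — visit lime.
      Visit fir.
    Visit poppy.
  At rye: go right to fern.
    fern is a leaf — visit fern.
  Visit rye.
At cedar: no right child.
Visit cedar.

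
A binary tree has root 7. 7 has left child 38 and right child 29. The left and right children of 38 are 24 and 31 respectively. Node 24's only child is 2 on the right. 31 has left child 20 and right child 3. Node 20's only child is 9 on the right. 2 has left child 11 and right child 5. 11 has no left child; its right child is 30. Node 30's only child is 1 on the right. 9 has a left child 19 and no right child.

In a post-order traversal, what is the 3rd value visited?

11

Post-order visits the left subtree, then the right subtree, then the node.
At 7: go left to 38.
  At 38: go left to 24.
    At 24: no left child.
    At 24: go right to 2.
      At 2: go left to 11.
        At 11: no left child.
        At 11: go right to 30.
          At 30: no left child.
          At 30: go right to 1.
            1 is a leaf — visit 1.
          Visit 30.
        Visit 11.
      At 2: go right to 5.
        5 is a leaf — visit 5.
      Visit 2.
    Visit 24.
  At 38: go right to 31.
    At 31: go left to 20.
      At 20: no left child.
      At 20: go right to 9.
        At 9: go left to 19.
          19 is a leaf — visit 19.
        At 9: no right child.
        Visit 9.
      Visit 20.
    At 31: go right to 3.
      3 is a leaf — visit 3.
    Visit 31.
  Visit 38.
At 7: go right to 29.
  29 is a leaf — visit 29.
Visit 7.
Full post-order sequence: 1, 30, 11, 5, 2, 24, 19, 9, 20, 3, 31, 38, 29, 7.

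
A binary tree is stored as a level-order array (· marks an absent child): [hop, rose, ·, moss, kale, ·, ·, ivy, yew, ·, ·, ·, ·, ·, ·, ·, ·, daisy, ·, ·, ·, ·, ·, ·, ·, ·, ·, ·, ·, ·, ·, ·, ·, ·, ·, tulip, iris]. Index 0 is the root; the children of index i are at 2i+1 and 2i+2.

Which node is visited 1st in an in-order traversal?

In-order visits the left subtree, then the node, then the right subtree.
At hop: go left to rose.
  At rose: go left to moss.
    At moss: go left to ivy.
      ivy is a leaf — visit ivy.
    Visit moss.
    At moss: go right to yew.
      At yew: go left to daisy.
        At daisy: go left to tulip.
          tulip is a leaf — visit tulip.
        Visit daisy.
        At daisy: go right to iris.
          iris is a leaf — visit iris.
      Visit yew.
      At yew: no right child.
  Visit rose.
  At rose: go right to kale.
    kale is a leaf — visit kale.
Visit hop.
At hop: no right child.
Full in-order sequence: ivy, moss, tulip, daisy, iris, yew, rose, kale, hop.

ivy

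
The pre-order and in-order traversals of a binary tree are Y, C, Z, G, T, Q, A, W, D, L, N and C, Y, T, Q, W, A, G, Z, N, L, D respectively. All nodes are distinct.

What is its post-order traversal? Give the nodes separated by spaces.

The first element of pre-order is the root; it splits in-order into left and right subtrees.
Root Y: left subtree has 1 node {C}, right has 9 {T, Q, W, A, G, Z, N, L, D}.
  Root Z: left subtree has 5 nodes {T, Q, W, A, G}, right has 3 {N, L, D}.
    Root G: left subtree has 4 nodes {T, Q, W, A}, right has 0 { }.
      Root T: left subtree has 0 nodes { }, right has 3 {Q, W, A}.
        Root Q: left subtree has 0 nodes { }, right has 2 {W, A}.
          Root A: left subtree has 1 node {W}, right has 0 { }.
    Root D: left subtree has 2 nodes {N, L}, right has 0 { }.
      Root L: left subtree has 1 node {N}, right has 0 { }.

C W A Q T G N L D Z Y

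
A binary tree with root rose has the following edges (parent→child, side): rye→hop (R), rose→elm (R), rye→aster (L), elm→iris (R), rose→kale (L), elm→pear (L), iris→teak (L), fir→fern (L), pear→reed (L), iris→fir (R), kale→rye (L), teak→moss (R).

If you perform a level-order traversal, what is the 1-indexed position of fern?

Level-order visits nodes level by level from the root, left to right within each level.
Level 0: rose
Level 1: kale, elm
Level 2: rye, pear, iris
Level 3: aster, hop, reed, teak, fir
Level 4: moss, fern
Full level-order sequence: rose, kale, elm, rye, pear, iris, aster, hop, reed, teak, fir, moss, fern.

13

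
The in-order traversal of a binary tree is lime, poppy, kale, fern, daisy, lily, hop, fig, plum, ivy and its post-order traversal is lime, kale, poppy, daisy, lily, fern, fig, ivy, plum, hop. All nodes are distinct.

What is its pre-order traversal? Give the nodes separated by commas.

hop, fern, poppy, lime, kale, lily, daisy, plum, fig, ivy

The last element of post-order is the root; it splits in-order into left and right subtrees.
Root hop: left subtree has 6 nodes {lime, poppy, kale, fern, daisy, lily}, right has 3 {fig, plum, ivy}.
  Root fern: left subtree has 3 nodes {lime, poppy, kale}, right has 2 {daisy, lily}.
    Root poppy: left subtree has 1 node {lime}, right has 1 {kale}.
    Root lily: left subtree has 1 node {daisy}, right has 0 { }.
  Root plum: left subtree has 1 node {fig}, right has 1 {ivy}.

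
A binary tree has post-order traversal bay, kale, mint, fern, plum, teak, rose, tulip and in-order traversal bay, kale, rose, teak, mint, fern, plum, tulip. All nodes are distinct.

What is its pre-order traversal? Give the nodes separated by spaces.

The last element of post-order is the root; it splits in-order into left and right subtrees.
Root tulip: left subtree has 7 nodes {bay, kale, rose, teak, mint, fern, plum}, right has 0 { }.
  Root rose: left subtree has 2 nodes {bay, kale}, right has 4 {teak, mint, fern, plum}.
    Root kale: left subtree has 1 node {bay}, right has 0 { }.
    Root teak: left subtree has 0 nodes { }, right has 3 {mint, fern, plum}.
      Root plum: left subtree has 2 nodes {mint, fern}, right has 0 { }.
        Root fern: left subtree has 1 node {mint}, right has 0 { }.

tulip rose kale bay teak plum fern mint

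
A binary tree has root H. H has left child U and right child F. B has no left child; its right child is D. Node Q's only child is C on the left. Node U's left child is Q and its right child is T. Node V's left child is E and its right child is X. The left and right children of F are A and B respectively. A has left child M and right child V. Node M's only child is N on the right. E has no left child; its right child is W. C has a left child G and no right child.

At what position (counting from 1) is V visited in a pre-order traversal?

Pre-order visits the node, then its left subtree, then its right subtree.
Visit H.
At H: go left to U.
  Visit U.
  At U: go left to Q.
    Visit Q.
    At Q: go left to C.
      Visit C.
      At C: go left to G.
        G is a leaf — visit G.
      At C: no right child.
    At Q: no right child.
  At U: go right to T.
    T is a leaf — visit T.
At H: go right to F.
  Visit F.
  At F: go left to A.
    Visit A.
    At A: go left to M.
      Visit M.
      At M: no left child.
      At M: go right to N.
        N is a leaf — visit N.
    At A: go right to V.
      Visit V.
      At V: go left to E.
        Visit E.
        At E: no left child.
        At E: go right to W.
          W is a leaf — visit W.
      At V: go right to X.
        X is a leaf — visit X.
  At F: go right to B.
    Visit B.
    At B: no left child.
    At B: go right to D.
      D is a leaf — visit D.
Full pre-order sequence: H, U, Q, C, G, T, F, A, M, N, V, E, W, X, B, D.

11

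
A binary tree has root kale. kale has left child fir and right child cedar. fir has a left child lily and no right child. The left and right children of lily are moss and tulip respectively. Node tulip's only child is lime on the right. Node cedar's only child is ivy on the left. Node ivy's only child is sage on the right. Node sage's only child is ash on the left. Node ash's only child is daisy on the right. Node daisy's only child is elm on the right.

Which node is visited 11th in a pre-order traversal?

Pre-order visits the node, then its left subtree, then its right subtree.
Visit kale.
At kale: go left to fir.
  Visit fir.
  At fir: go left to lily.
    Visit lily.
    At lily: go left to moss.
      moss is a leaf — visit moss.
    At lily: go right to tulip.
      Visit tulip.
      At tulip: no left child.
      At tulip: go right to lime.
        lime is a leaf — visit lime.
  At fir: no right child.
At kale: go right to cedar.
  Visit cedar.
  At cedar: go left to ivy.
    Visit ivy.
    At ivy: no left child.
    At ivy: go right to sage.
      Visit sage.
      At sage: go left to ash.
        Visit ash.
        At ash: no left child.
        At ash: go right to daisy.
          Visit daisy.
          At daisy: no left child.
          At daisy: go right to elm.
            elm is a leaf — visit elm.
      At sage: no right child.
  At cedar: no right child.
Full pre-order sequence: kale, fir, lily, moss, tulip, lime, cedar, ivy, sage, ash, daisy, elm.

daisy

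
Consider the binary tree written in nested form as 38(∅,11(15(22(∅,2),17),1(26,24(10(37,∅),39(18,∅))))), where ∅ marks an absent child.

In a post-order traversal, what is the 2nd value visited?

Post-order visits the left subtree, then the right subtree, then the node.
At 38: no left child.
At 38: go right to 11.
  At 11: go left to 15.
    At 15: go left to 22.
      At 22: no left child.
      At 22: go right to 2.
        2 is a leaf — visit 2.
      Visit 22.
    At 15: go right to 17.
      17 is a leaf — visit 17.
    Visit 15.
  At 11: go right to 1.
    At 1: go left to 26.
      26 is a leaf — visit 26.
    At 1: go right to 24.
      At 24: go left to 10.
        At 10: go left to 37.
          37 is a leaf — visit 37.
        At 10: no right child.
        Visit 10.
      At 24: go right to 39.
        At 39: go left to 18.
          18 is a leaf — visit 18.
        At 39: no right child.
        Visit 39.
      Visit 24.
    Visit 1.
  Visit 11.
Visit 38.
Full post-order sequence: 2, 22, 17, 15, 26, 37, 10, 18, 39, 24, 1, 11, 38.

22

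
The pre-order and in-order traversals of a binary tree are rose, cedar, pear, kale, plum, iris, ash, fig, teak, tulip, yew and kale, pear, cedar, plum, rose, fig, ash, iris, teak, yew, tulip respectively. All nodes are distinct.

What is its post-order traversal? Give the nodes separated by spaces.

kale pear plum cedar fig ash yew tulip teak iris rose

The first element of pre-order is the root; it splits in-order into left and right subtrees.
Root rose: left subtree has 4 nodes {kale, pear, cedar, plum}, right has 6 {fig, ash, iris, teak, yew, tulip}.
  Root cedar: left subtree has 2 nodes {kale, pear}, right has 1 {plum}.
    Root pear: left subtree has 1 node {kale}, right has 0 { }.
  Root iris: left subtree has 2 nodes {fig, ash}, right has 3 {teak, yew, tulip}.
    Root ash: left subtree has 1 node {fig}, right has 0 { }.
    Root teak: left subtree has 0 nodes { }, right has 2 {yew, tulip}.
      Root tulip: left subtree has 1 node {yew}, right has 0 { }.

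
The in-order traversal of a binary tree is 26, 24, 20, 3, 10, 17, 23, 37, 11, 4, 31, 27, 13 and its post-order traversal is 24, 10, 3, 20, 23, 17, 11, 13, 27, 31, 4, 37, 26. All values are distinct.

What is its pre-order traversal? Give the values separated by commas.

The last element of post-order is the root; it splits in-order into left and right subtrees.
Root 26: left subtree has 0 nodes { }, right has 12 {24, 20, 3, 10, 17, 23, 37, 11, 4, 31, 27, 13}.
  Root 37: left subtree has 6 nodes {24, 20, 3, 10, 17, 23}, right has 5 {11, 4, 31, 27, 13}.
    Root 17: left subtree has 4 nodes {24, 20, 3, 10}, right has 1 {23}.
      Root 20: left subtree has 1 node {24}, right has 2 {3, 10}.
        Root 3: left subtree has 0 nodes { }, right has 1 {10}.
    Root 4: left subtree has 1 node {11}, right has 3 {31, 27, 13}.
      Root 31: left subtree has 0 nodes { }, right has 2 {27, 13}.
        Root 27: left subtree has 0 nodes { }, right has 1 {13}.

26, 37, 17, 20, 24, 3, 10, 23, 4, 11, 31, 27, 13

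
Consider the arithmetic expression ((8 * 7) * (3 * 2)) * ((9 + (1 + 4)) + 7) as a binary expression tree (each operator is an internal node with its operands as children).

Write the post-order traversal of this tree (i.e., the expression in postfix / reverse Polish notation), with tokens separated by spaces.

Post-order on an expression tree gives postfix notation: for each operator, emit left operand, right operand, then the operator.

8 7 * 3 2 * * 9 1 4 + + 7 + *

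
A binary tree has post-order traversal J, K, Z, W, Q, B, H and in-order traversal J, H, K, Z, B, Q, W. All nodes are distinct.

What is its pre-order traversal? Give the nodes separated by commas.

The last element of post-order is the root; it splits in-order into left and right subtrees.
Root H: left subtree has 1 node {J}, right has 5 {K, Z, B, Q, W}.
  Root B: left subtree has 2 nodes {K, Z}, right has 2 {Q, W}.
    Root Z: left subtree has 1 node {K}, right has 0 { }.
    Root Q: left subtree has 0 nodes { }, right has 1 {W}.

H, J, B, Z, K, Q, W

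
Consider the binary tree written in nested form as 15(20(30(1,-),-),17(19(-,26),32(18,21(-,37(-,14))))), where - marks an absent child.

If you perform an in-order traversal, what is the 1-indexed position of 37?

11

In-order visits the left subtree, then the node, then the right subtree.
At 15: go left to 20.
  At 20: go left to 30.
    At 30: go left to 1.
      1 is a leaf — visit 1.
    Visit 30.
    At 30: no right child.
  Visit 20.
  At 20: no right child.
Visit 15.
At 15: go right to 17.
  At 17: go left to 19.
    At 19: no left child.
    Visit 19.
    At 19: go right to 26.
      26 is a leaf — visit 26.
  Visit 17.
  At 17: go right to 32.
    At 32: go left to 18.
      18 is a leaf — visit 18.
    Visit 32.
    At 32: go right to 21.
      At 21: no left child.
      Visit 21.
      At 21: go right to 37.
        At 37: no left child.
        Visit 37.
        At 37: go right to 14.
          14 is a leaf — visit 14.
Full in-order sequence: 1, 30, 20, 15, 19, 26, 17, 18, 32, 21, 37, 14.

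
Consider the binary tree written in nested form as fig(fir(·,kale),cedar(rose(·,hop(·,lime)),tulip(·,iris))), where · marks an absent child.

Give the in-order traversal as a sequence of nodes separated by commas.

In-order visits the left subtree, then the node, then the right subtree.
At fig: go left to fir.
  At fir: no left child.
  Visit fir.
  At fir: go right to kale.
    kale is a leaf — visit kale.
Visit fig.
At fig: go right to cedar.
  At cedar: go left to rose.
    At rose: no left child.
    Visit rose.
    At rose: go right to hop.
      At hop: no left child.
      Visit hop.
      At hop: go right to lime.
        lime is a leaf — visit lime.
  Visit cedar.
  At cedar: go right to tulip.
    At tulip: no left child.
    Visit tulip.
    At tulip: go right to iris.
      iris is a leaf — visit iris.

fir, kale, fig, rose, hop, lime, cedar, tulip, iris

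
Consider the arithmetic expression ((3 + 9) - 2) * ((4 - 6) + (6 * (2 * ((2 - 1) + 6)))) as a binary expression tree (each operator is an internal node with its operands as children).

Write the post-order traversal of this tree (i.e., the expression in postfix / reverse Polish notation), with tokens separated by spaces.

3 9 + 2 - 4 6 - 6 2 2 1 - 6 + * * + *

Post-order on an expression tree gives postfix notation: for each operator, emit left operand, right operand, then the operator.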